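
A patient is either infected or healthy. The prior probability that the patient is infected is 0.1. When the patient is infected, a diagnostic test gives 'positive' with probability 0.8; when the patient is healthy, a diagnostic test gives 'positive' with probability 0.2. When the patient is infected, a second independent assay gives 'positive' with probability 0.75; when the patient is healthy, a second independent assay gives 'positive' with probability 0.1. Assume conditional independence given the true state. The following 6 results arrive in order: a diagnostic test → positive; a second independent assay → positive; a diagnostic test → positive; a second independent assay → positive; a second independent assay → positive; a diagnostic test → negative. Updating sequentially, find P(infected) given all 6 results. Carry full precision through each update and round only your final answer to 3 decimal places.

After a diagnostic test='positive': P(infected) = 0.8·0.1000 / (0.8·0.1000 + 0.2·0.9000) ≈ 0.3077
After a second independent assay='positive': P(infected) = 0.75·0.3077 / (0.75·0.3077 + 0.1·0.6923) ≈ 0.7692
After a diagnostic test='positive': P(infected) = 0.8·0.7692 / (0.8·0.7692 + 0.2·0.2308) ≈ 0.9302
After a second independent assay='positive': P(infected) = 0.75·0.9302 / (0.75·0.9302 + 0.1·0.0698) ≈ 0.9901
After a second independent assay='positive': P(infected) = 0.75·0.9901 / (0.75·0.9901 + 0.1·0.0099) ≈ 0.9987
After a diagnostic test='negative': P(infected) = 0.2·0.9987 / (0.2·0.9987 + 0.8·0.0013) ≈ 0.9947

0.995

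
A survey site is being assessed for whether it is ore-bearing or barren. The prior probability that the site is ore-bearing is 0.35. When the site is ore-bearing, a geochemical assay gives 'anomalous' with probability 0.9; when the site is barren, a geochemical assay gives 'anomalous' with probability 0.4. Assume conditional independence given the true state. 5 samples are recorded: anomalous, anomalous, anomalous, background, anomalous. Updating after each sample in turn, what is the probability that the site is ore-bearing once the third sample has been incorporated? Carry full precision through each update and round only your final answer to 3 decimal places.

0.860

After 'anomalous': P(ore) = 0.9·0.3500 / (0.9·0.3500 + 0.4·0.6500) ≈ 0.5478
After 'anomalous': P(ore) = 0.9·0.5478 / (0.9·0.5478 + 0.4·0.4522) ≈ 0.7316
After 'anomalous': P(ore) = 0.9·0.7316 / (0.9·0.7316 + 0.4·0.2684) ≈ 0.8598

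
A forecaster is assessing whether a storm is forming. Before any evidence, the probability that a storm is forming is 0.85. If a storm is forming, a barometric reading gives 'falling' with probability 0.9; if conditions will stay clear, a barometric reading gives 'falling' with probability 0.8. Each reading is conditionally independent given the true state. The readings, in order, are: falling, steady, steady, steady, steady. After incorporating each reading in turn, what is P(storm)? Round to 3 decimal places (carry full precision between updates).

After 'falling': P(storm) = 0.9·0.8500 / (0.9·0.8500 + 0.8·0.1500) ≈ 0.8644
After 'steady': P(storm) = 0.1·0.8644 / (0.1·0.8644 + 0.2·0.1356) ≈ 0.7612
After 'steady': P(storm) = 0.1·0.7612 / (0.1·0.7612 + 0.2·0.2388) ≈ 0.6145
After 'steady': P(storm) = 0.1·0.6145 / (0.1·0.6145 + 0.2·0.3855) ≈ 0.4435
After 'steady': P(storm) = 0.1·0.4435 / (0.1·0.4435 + 0.2·0.5565) ≈ 0.2849

0.285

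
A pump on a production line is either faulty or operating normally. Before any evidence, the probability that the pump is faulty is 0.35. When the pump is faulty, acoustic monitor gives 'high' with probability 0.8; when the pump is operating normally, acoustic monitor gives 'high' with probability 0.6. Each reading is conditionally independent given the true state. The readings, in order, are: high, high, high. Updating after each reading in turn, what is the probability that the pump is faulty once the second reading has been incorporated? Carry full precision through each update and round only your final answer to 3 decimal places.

0.489

After 'high': P(faulty) = 0.8·0.3500 / (0.8·0.3500 + 0.6·0.6500) ≈ 0.4179
After 'high': P(faulty) = 0.8·0.4179 / (0.8·0.4179 + 0.6·0.5821) ≈ 0.4891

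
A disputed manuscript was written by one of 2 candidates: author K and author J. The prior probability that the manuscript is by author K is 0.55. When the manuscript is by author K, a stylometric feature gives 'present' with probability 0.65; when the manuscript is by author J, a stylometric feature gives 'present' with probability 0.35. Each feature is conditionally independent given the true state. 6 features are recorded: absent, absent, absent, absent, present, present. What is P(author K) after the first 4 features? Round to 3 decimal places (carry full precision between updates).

0.093

After 'absent': P(author K) = 0.35·0.5500 / (0.35·0.5500 + 0.65·0.4500) ≈ 0.3969
After 'absent': P(author K) = 0.35·0.3969 / (0.35·0.3969 + 0.65·0.6031) ≈ 0.2617
After 'absent': P(author K) = 0.35·0.2617 / (0.35·0.2617 + 0.65·0.7383) ≈ 0.1602
After 'absent': P(author K) = 0.35·0.1602 / (0.35·0.1602 + 0.65·0.8398) ≈ 0.0932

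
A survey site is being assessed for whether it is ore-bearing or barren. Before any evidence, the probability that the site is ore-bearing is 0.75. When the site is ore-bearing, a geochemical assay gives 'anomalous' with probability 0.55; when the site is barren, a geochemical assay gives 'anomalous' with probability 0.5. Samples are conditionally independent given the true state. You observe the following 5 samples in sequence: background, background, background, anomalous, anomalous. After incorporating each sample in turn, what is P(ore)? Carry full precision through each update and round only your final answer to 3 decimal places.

After 'background': P(ore) = 0.45·0.7500 / (0.45·0.7500 + 0.5·0.2500) ≈ 0.7297
After 'background': P(ore) = 0.45·0.7297 / (0.45·0.7297 + 0.5·0.2703) ≈ 0.7085
After 'background': P(ore) = 0.45·0.7085 / (0.45·0.7085 + 0.5·0.2915) ≈ 0.6862
After 'anomalous': P(ore) = 0.55·0.6862 / (0.55·0.6862 + 0.5·0.3138) ≈ 0.7064
After 'anomalous': P(ore) = 0.55·0.7064 / (0.55·0.7064 + 0.5·0.2936) ≈ 0.7257

0.726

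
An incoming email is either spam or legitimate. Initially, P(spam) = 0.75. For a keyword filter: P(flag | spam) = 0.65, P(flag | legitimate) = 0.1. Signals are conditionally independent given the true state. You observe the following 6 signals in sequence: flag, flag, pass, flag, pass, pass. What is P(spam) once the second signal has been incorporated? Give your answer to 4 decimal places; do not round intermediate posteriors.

0.9922

After 'flag': P(spam) = 0.65·0.7500 / (0.65·0.7500 + 0.1·0.2500) ≈ 0.9512
After 'flag': P(spam) = 0.65·0.9512 / (0.65·0.9512 + 0.1·0.0488) ≈ 0.9922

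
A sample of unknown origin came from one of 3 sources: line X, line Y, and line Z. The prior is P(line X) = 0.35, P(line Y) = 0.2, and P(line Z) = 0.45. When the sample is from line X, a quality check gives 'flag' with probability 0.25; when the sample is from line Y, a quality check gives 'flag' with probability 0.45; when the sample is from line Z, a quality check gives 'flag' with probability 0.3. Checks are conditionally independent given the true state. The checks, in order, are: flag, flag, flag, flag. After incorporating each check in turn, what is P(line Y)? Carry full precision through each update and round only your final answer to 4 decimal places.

0.6207

After 'flag': normaliser = 0.25·0.3500 + 0.45·0.2000 + 0.3·0.4500; P(line X) ≈ 0.2800, P(line Y) ≈ 0.2880, P(line Z) ≈ 0.4320
After 'flag': normaliser = 0.25·0.2800 + 0.45·0.2880 + 0.3·0.4320; P(line X) ≈ 0.2126, P(line Y) ≈ 0.3937, P(line Z) ≈ 0.3937
After 'flag': normaliser = 0.25·0.2126 + 0.45·0.3937 + 0.3·0.3937; P(line X) ≈ 0.1526, P(line Y) ≈ 0.5085, P(line Z) ≈ 0.3390
After 'flag': normaliser = 0.25·0.1526 + 0.45·0.5085 + 0.3·0.3390; P(line X) ≈ 0.1035, P(line Y) ≈ 0.6207, P(line Z) ≈ 0.2759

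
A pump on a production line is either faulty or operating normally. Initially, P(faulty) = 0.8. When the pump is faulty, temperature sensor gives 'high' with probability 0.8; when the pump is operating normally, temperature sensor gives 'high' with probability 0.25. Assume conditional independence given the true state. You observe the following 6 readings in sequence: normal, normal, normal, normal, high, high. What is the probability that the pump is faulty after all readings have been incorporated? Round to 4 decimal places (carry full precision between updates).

0.1716

After 'normal': P(faulty) = 0.2·0.8000 / (0.2·0.8000 + 0.75·0.2000) ≈ 0.5161
After 'normal': P(faulty) = 0.2·0.5161 / (0.2·0.5161 + 0.75·0.4839) ≈ 0.2215
After 'normal': P(faulty) = 0.2·0.2215 / (0.2·0.2215 + 0.75·0.7785) ≈ 0.0705
After 'normal': P(faulty) = 0.2·0.0705 / (0.2·0.0705 + 0.75·0.9295) ≈ 0.0198
After 'high': P(faulty) = 0.8·0.0198 / (0.8·0.0198 + 0.25·0.9802) ≈ 0.0608
After 'high': P(faulty) = 0.8·0.0608 / (0.8·0.0608 + 0.25·0.9392) ≈ 0.1716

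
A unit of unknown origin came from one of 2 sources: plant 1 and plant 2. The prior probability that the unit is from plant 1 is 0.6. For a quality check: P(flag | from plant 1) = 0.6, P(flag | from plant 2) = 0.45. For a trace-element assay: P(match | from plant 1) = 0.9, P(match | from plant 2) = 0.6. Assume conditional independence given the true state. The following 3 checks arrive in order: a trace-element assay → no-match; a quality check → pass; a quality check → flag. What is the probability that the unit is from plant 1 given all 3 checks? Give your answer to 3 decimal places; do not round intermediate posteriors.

After a trace-element assay='no-match': P(plant 1) = 0.1·0.6000 / (0.1·0.6000 + 0.4·0.4000) ≈ 0.2727
After a quality check='pass': P(plant 1) = 0.4·0.2727 / (0.4·0.2727 + 0.55·0.7273) ≈ 0.2143
After a quality check='flag': P(plant 1) = 0.6·0.2143 / (0.6·0.2143 + 0.45·0.7857) ≈ 0.2667

0.267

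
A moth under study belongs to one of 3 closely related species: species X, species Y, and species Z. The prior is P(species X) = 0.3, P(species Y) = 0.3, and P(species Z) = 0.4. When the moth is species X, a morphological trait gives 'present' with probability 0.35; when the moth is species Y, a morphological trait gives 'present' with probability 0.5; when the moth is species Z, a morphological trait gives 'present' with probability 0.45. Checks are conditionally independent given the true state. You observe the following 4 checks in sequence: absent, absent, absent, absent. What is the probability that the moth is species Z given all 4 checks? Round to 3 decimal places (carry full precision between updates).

0.336

After 'absent': normaliser = 0.65·0.3000 + 0.5·0.3000 + 0.55·0.4000; P(species X) ≈ 0.3451, P(species Y) ≈ 0.2655, P(species Z) ≈ 0.3894
After 'absent': normaliser = 0.65·0.3451 + 0.5·0.2655 + 0.55·0.3894; P(species X) ≈ 0.3927, P(species Y) ≈ 0.2324, P(species Z) ≈ 0.3749
After 'absent': normaliser = 0.65·0.3927 + 0.5·0.2324 + 0.55·0.3749; P(species X) ≈ 0.4419, P(species Y) ≈ 0.2011, P(species Z) ≈ 0.3570
After 'absent': normaliser = 0.65·0.4419 + 0.5·0.2011 + 0.55·0.3570; P(species X) ≈ 0.4917, P(species Y) ≈ 0.1722, P(species Z) ≈ 0.3361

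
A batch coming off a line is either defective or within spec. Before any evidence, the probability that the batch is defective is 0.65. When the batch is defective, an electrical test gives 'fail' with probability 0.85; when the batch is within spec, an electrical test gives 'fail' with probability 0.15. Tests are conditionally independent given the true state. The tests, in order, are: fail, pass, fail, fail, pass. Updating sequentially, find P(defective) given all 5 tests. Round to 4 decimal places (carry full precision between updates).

Apply Bayes' rule sequentially, carrying P(defective) forward.
After 'fail': P(defective) = 0.85·0.6500 / (0.85·0.6500 + 0.15·0.3500) ≈ 0.9132
After 'pass': P(defective) = 0.15·0.9132 / (0.15·0.9132 + 0.85·0.0868) ≈ 0.6500
After 'fail': P(defective) = 0.85·0.6500 / (0.85·0.6500 + 0.15·0.3500) ≈ 0.9132
After 'fail': P(defective) = 0.85·0.9132 / (0.85·0.9132 + 0.15·0.0868) ≈ 0.9835
After 'pass': P(defective) = 0.15·0.9835 / (0.15·0.9835 + 0.85·0.0165) ≈ 0.9132

0.9132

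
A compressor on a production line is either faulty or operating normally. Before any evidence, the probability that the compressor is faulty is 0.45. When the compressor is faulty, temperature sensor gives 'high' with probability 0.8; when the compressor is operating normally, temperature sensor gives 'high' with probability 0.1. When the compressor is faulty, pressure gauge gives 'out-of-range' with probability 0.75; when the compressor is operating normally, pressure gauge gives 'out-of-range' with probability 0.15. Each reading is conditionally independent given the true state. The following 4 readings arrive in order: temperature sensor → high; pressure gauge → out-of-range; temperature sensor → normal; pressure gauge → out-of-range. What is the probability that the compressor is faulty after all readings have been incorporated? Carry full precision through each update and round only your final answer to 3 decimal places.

After temperature sensor='high': P(faulty) = 0.8·0.4500 / (0.8·0.4500 + 0.1·0.5500) ≈ 0.8675
After pressure gauge='out-of-range': P(faulty) = 0.75·0.8675 / (0.75·0.8675 + 0.15·0.1325) ≈ 0.9704
After temperature sensor='normal': P(faulty) = 0.2·0.9704 / (0.2·0.9704 + 0.9·0.0296) ≈ 0.8791
After pressure gauge='out-of-range': P(faulty) = 0.75·0.8791 / (0.75·0.8791 + 0.15·0.1209) ≈ 0.9732

0.973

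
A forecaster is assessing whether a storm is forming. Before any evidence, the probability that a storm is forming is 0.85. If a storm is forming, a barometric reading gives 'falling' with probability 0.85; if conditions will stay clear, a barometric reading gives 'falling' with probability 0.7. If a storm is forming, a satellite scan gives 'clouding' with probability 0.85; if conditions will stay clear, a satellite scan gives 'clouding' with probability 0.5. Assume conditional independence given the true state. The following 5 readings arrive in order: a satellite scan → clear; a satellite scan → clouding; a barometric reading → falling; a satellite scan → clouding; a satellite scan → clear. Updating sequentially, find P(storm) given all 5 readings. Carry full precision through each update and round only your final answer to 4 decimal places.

After a satellite scan='clear': P(storm) = 0.15·0.8500 / (0.15·0.8500 + 0.5·0.1500) ≈ 0.6296
After a satellite scan='clouding': P(storm) = 0.85·0.6296 / (0.85·0.6296 + 0.5·0.3704) ≈ 0.7429
After a barometric reading='falling': P(storm) = 0.85·0.7429 / (0.85·0.7429 + 0.7·0.2571) ≈ 0.7782
After a satellite scan='clouding': P(storm) = 0.85·0.7782 / (0.85·0.7782 + 0.5·0.2218) ≈ 0.8564
After a satellite scan='clear': P(storm) = 0.15·0.8564 / (0.15·0.8564 + 0.5·0.1436) ≈ 0.6415

0.6415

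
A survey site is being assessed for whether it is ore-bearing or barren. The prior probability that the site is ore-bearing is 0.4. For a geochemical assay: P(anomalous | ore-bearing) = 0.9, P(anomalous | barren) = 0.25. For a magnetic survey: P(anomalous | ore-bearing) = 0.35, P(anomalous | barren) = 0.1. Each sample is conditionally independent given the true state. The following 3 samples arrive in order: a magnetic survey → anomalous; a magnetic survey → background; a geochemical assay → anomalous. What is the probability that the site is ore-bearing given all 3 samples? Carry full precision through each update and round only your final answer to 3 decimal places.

0.858

Apply Bayes' rule sequentially, carrying P(ore) forward.
After a magnetic survey='anomalous': P(ore) = 0.35·0.4000 / (0.35·0.4000 + 0.1·0.6000) ≈ 0.7000
After a magnetic survey='background': P(ore) = 0.65·0.7000 / (0.65·0.7000 + 0.9·0.3000) ≈ 0.6276
After a geochemical assay='anomalous': P(ore) = 0.9·0.6276 / (0.9·0.6276 + 0.25·0.3724) ≈ 0.8585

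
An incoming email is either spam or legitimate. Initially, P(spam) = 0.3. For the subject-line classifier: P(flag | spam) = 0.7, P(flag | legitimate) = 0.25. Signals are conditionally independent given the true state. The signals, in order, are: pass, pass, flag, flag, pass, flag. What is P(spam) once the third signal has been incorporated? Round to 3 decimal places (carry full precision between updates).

After 'pass': P(spam) = 0.3·0.3000 / (0.3·0.3000 + 0.75·0.7000) ≈ 0.1463
After 'pass': P(spam) = 0.3·0.1463 / (0.3·0.1463 + 0.75·0.8537) ≈ 0.0642
After 'flag': P(spam) = 0.7·0.0642 / (0.7·0.0642 + 0.25·0.9358) ≈ 0.1611

0.161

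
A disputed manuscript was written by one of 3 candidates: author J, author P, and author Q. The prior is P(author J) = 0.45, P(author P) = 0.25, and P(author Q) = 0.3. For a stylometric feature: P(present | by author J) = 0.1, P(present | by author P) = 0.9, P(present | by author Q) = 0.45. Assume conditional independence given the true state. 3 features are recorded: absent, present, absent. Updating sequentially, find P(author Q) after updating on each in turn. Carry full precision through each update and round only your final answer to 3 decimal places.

0.513

After 'absent': normaliser = 0.9·0.4500 + 0.1·0.2500 + 0.55·0.3000; P(author J) ≈ 0.6807, P(author P) ≈ 0.0420, P(author Q) ≈ 0.2773
After 'present': normaliser = 0.1·0.6807 + 0.9·0.0420 + 0.45·0.2773; P(author J) ≈ 0.2951, P(author P) ≈ 0.1639, P(author Q) ≈ 0.5410
After 'absent': normaliser = 0.9·0.2951 + 0.1·0.1639 + 0.55·0.5410; P(author J) ≈ 0.4583, P(author P) ≈ 0.0283, P(author Q) ≈ 0.5134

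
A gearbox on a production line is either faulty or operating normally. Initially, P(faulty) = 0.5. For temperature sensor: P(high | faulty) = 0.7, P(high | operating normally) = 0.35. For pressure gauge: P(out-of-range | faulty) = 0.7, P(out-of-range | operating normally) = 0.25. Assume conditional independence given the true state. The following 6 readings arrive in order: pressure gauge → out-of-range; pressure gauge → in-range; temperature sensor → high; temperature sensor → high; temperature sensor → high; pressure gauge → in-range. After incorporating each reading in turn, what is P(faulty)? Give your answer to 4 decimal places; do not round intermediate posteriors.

After pressure gauge='out-of-range': P(faulty) = 0.7·0.5000 / (0.7·0.5000 + 0.25·0.5000) ≈ 0.7368
After pressure gauge='in-range': P(faulty) = 0.3·0.7368 / (0.3·0.7368 + 0.75·0.2632) ≈ 0.5283
After temperature sensor='high': P(faulty) = 0.7·0.5283 / (0.7·0.5283 + 0.35·0.4717) ≈ 0.6914
After temperature sensor='high': P(faulty) = 0.7·0.6914 / (0.7·0.6914 + 0.35·0.3086) ≈ 0.8175
After temperature sensor='high': P(faulty) = 0.7·0.8175 / (0.7·0.8175 + 0.35·0.1825) ≈ 0.8996
After pressure gauge='in-range': P(faulty) = 0.3·0.8996 / (0.3·0.8996 + 0.75·0.1004) ≈ 0.7818

0.7818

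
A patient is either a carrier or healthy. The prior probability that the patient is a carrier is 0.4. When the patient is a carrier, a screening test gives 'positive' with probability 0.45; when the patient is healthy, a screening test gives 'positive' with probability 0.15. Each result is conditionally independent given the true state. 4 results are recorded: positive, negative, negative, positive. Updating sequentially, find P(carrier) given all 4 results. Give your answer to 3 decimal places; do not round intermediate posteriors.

Each posterior becomes the prior for the next update.
After 'positive': P(carrier) = 0.45·0.4000 / (0.45·0.4000 + 0.15·0.6000) ≈ 0.6667
After 'negative': P(carrier) = 0.55·0.6667 / (0.55·0.6667 + 0.85·0.3333) ≈ 0.5641
After 'negative': P(carrier) = 0.55·0.5641 / (0.55·0.5641 + 0.85·0.4359) ≈ 0.4557
After 'positive': P(carrier) = 0.45·0.4557 / (0.45·0.4557 + 0.15·0.5443) ≈ 0.7153

0.715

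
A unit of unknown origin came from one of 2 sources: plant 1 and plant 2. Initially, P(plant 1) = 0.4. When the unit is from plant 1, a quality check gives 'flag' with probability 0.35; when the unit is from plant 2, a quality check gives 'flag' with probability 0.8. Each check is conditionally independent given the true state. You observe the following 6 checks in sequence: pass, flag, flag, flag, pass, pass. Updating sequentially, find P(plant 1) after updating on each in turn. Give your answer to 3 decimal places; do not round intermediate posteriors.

Apply Bayes' rule sequentially, carrying P(plant 1) forward.
After 'pass': P(plant 1) = 0.65·0.4000 / (0.65·0.4000 + 0.2·0.6000) ≈ 0.6842
After 'flag': P(plant 1) = 0.35·0.6842 / (0.35·0.6842 + 0.8·0.3158) ≈ 0.4866
After 'flag': P(plant 1) = 0.35·0.4866 / (0.35·0.4866 + 0.8·0.5134) ≈ 0.2931
After 'flag': P(plant 1) = 0.35·0.2931 / (0.35·0.2931 + 0.8·0.7069) ≈ 0.1536
After 'pass': P(plant 1) = 0.65·0.1536 / (0.65·0.1536 + 0.2·0.8464) ≈ 0.3709
After 'pass': P(plant 1) = 0.65·0.3709 / (0.65·0.3709 + 0.2·0.6291) ≈ 0.6571

0.657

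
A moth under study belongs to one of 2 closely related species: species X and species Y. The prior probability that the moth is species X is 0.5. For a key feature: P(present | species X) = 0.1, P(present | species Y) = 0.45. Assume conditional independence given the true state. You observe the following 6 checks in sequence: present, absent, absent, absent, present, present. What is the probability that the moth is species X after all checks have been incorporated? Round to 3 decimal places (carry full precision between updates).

0.046

Apply Bayes' rule sequentially, carrying P(species X) forward.
After 'present': P(species X) = 0.1·0.5000 / (0.1·0.5000 + 0.45·0.5000) ≈ 0.1818
After 'absent': P(species X) = 0.9·0.1818 / (0.9·0.1818 + 0.55·0.8182) ≈ 0.2667
After 'absent': P(species X) = 0.9·0.2667 / (0.9·0.2667 + 0.55·0.7333) ≈ 0.3731
After 'absent': P(species X) = 0.9·0.3731 / (0.9·0.3731 + 0.55·0.6269) ≈ 0.4933
After 'present': P(species X) = 0.1·0.4933 / (0.1·0.4933 + 0.45·0.5067) ≈ 0.1779
After 'present': P(species X) = 0.1·0.1779 / (0.1·0.1779 + 0.45·0.8221) ≈ 0.0459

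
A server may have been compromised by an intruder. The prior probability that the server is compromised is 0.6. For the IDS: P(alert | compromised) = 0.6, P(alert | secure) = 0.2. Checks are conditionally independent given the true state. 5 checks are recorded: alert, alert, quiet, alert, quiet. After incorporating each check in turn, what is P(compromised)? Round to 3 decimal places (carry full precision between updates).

0.910

After 'alert': P(compromised) = 0.6·0.6000 / (0.6·0.6000 + 0.2·0.4000) ≈ 0.8182
After 'alert': P(compromised) = 0.6·0.8182 / (0.6·0.8182 + 0.2·0.1818) ≈ 0.9310
After 'quiet': P(compromised) = 0.4·0.9310 / (0.4·0.9310 + 0.8·0.0690) ≈ 0.8710
After 'alert': P(compromised) = 0.6·0.8710 / (0.6·0.8710 + 0.2·0.1290) ≈ 0.9529
After 'quiet': P(compromised) = 0.4·0.9529 / (0.4·0.9529 + 0.8·0.0471) ≈ 0.9101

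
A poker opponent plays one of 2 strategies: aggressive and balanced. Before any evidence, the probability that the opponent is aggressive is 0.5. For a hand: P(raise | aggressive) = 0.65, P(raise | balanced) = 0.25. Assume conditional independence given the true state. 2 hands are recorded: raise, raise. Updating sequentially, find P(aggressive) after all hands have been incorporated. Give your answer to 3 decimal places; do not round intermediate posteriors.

0.871

After 'raise': P(aggressive) = 0.65·0.5000 / (0.65·0.5000 + 0.25·0.5000) ≈ 0.7222
After 'raise': P(aggressive) = 0.65·0.7222 / (0.65·0.7222 + 0.25·0.2778) ≈ 0.8711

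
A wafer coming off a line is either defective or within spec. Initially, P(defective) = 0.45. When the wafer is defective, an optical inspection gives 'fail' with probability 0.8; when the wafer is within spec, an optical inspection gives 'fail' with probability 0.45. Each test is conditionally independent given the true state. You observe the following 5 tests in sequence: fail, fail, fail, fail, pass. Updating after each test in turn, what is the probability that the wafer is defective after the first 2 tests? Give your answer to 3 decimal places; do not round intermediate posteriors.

0.721

After 'fail': P(defective) = 0.8·0.4500 / (0.8·0.4500 + 0.45·0.5500) ≈ 0.5926
After 'fail': P(defective) = 0.8·0.5926 / (0.8·0.5926 + 0.45·0.4074) ≈ 0.7211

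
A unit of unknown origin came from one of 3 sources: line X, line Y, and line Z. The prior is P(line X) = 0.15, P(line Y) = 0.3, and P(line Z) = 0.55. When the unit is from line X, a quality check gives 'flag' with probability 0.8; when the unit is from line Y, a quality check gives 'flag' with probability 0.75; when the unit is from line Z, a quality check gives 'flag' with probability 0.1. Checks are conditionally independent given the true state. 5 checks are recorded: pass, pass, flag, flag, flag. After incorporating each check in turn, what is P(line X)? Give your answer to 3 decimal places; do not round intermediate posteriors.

0.269

After 'pass': normaliser = 0.2·0.1500 + 0.25·0.3000 + 0.9·0.5500; P(line X) ≈ 0.0500, P(line Y) ≈ 0.1250, P(line Z) ≈ 0.8250
After 'pass': normaliser = 0.2·0.0500 + 0.25·0.1250 + 0.9·0.8250; P(line X) ≈ 0.0128, P(line Y) ≈ 0.0399, P(line Z) ≈ 0.9474
After 'flag': normaliser = 0.8·0.0128 + 0.75·0.0399 + 0.1·0.9474; P(line X) ≈ 0.0757, P(line Y) ≈ 0.2218, P(line Z) ≈ 0.7025
After 'flag': normaliser = 0.8·0.0757 + 0.75·0.2218 + 0.1·0.7025; P(line X) ≈ 0.2038, P(line Y) ≈ 0.5598, P(line Z) ≈ 0.2364
After 'flag': normaliser = 0.8·0.2038 + 0.75·0.5598 + 0.1·0.2364; P(line X) ≈ 0.2688, P(line Y) ≈ 0.6922, P(line Z) ≈ 0.0390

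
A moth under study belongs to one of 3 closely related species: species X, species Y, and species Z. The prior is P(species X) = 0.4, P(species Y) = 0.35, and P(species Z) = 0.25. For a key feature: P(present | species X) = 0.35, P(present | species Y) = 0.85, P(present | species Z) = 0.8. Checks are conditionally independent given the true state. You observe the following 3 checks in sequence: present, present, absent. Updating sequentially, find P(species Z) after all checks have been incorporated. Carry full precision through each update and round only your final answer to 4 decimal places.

After 'present': normaliser = 0.35·0.4000 + 0.85·0.3500 + 0.8·0.2500; P(species X) ≈ 0.2196, P(species Y) ≈ 0.4667, P(species Z) ≈ 0.3137
After 'present': normaliser = 0.35·0.2196 + 0.85·0.4667 + 0.8·0.3137; P(species X) ≈ 0.1061, P(species Y) ≈ 0.5475, P(species Z) ≈ 0.3464
After 'absent': normaliser = 0.65·0.1061 + 0.15·0.5475 + 0.2·0.3464; P(species X) ≈ 0.3129, P(species Y) ≈ 0.3727, P(species Z) ≈ 0.3144

0.3144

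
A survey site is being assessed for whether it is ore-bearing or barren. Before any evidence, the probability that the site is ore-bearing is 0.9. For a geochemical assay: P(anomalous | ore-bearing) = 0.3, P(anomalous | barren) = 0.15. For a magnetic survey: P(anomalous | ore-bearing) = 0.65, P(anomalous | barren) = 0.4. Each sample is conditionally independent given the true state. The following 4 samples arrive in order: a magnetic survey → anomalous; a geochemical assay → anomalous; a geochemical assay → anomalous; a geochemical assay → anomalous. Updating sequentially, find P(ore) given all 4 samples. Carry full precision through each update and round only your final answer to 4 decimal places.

Each posterior becomes the prior for the next update.
After a magnetic survey='anomalous': P(ore) = 0.65·0.9000 / (0.65·0.9000 + 0.4·0.1000) ≈ 0.9360
After a geochemical assay='anomalous': P(ore) = 0.3·0.9360 / (0.3·0.9360 + 0.15·0.0640) ≈ 0.9669
After a geochemical assay='anomalous': P(ore) = 0.3·0.9669 / (0.3·0.9669 + 0.15·0.0331) ≈ 0.9832
After a geochemical assay='anomalous': P(ore) = 0.3·0.9832 / (0.3·0.9832 + 0.15·0.0168) ≈ 0.9915

0.9915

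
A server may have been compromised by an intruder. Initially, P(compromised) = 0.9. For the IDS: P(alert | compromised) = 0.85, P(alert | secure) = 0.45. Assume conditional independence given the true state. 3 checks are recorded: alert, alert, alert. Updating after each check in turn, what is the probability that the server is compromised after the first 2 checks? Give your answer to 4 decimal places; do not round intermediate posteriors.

0.9698

After 'alert': P(compromised) = 0.85·0.9000 / (0.85·0.9000 + 0.45·0.1000) ≈ 0.9444
After 'alert': P(compromised) = 0.85·0.9444 / (0.85·0.9444 + 0.45·0.0556) ≈ 0.9698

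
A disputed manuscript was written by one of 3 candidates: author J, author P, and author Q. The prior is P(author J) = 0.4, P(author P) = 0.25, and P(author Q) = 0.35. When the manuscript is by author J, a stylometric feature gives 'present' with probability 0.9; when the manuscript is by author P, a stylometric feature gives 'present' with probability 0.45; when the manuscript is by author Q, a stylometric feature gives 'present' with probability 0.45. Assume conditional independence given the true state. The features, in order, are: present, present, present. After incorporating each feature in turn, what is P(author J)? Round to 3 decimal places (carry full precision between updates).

0.842

After 'present': normaliser = 0.9·0.4000 + 0.45·0.2500 + 0.45·0.3500; P(author J) ≈ 0.5714, P(author P) ≈ 0.1786, P(author Q) ≈ 0.2500
After 'present': normaliser = 0.9·0.5714 + 0.45·0.1786 + 0.45·0.2500; P(author J) ≈ 0.7273, P(author P) ≈ 0.1136, P(author Q) ≈ 0.1591
After 'present': normaliser = 0.9·0.7273 + 0.45·0.1136 + 0.45·0.1591; P(author J) ≈ 0.8421, P(author P) ≈ 0.0658, P(author Q) ≈ 0.0921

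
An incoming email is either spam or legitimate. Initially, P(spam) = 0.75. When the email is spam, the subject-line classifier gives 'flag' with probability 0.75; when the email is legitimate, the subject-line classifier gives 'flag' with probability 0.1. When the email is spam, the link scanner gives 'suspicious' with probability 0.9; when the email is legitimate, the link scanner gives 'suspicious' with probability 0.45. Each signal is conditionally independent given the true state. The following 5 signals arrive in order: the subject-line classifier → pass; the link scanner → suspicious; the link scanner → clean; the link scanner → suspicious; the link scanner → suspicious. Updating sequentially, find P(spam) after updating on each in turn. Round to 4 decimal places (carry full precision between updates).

0.5479

After the subject-line classifier='pass': P(spam) = 0.25·0.7500 / (0.25·0.7500 + 0.9·0.2500) ≈ 0.4545
After the link scanner='suspicious': P(spam) = 0.9·0.4545 / (0.9·0.4545 + 0.45·0.5455) ≈ 0.6250
After the link scanner='clean': P(spam) = 0.1·0.6250 / (0.1·0.6250 + 0.55·0.3750) ≈ 0.2326
After the link scanner='suspicious': P(spam) = 0.9·0.2326 / (0.9·0.2326 + 0.45·0.7674) ≈ 0.3774
After the link scanner='suspicious': P(spam) = 0.9·0.3774 / (0.9·0.3774 + 0.45·0.6226) ≈ 0.5479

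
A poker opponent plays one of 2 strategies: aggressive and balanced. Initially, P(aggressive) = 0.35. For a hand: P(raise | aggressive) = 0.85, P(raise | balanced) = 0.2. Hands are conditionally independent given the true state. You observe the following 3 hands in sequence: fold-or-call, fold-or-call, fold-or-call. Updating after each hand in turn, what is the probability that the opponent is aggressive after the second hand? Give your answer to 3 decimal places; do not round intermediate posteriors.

0.019

After 'fold-or-call': P(aggressive) = 0.15·0.3500 / (0.15·0.3500 + 0.8·0.6500) ≈ 0.0917
After 'fold-or-call': P(aggressive) = 0.15·0.0917 / (0.15·0.0917 + 0.8·0.9083) ≈ 0.0186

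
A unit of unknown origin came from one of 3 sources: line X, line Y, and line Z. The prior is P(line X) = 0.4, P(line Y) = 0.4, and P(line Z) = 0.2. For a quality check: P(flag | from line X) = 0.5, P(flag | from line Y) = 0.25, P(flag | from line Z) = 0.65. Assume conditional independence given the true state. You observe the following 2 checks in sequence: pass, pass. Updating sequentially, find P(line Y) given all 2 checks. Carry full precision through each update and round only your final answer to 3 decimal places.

0.644

Apply Bayes' rule sequentially, carrying P(line Y) forward.
After 'pass': normaliser = 0.5·0.4000 + 0.75·0.4000 + 0.35·0.2000; P(line X) ≈ 0.3509, P(line Y) ≈ 0.5263, P(line Z) ≈ 0.1228
After 'pass': normaliser = 0.5·0.3509 + 0.75·0.5263 + 0.35·0.1228; P(line X) ≈ 0.2861, P(line Y) ≈ 0.6438, P(line Z) ≈ 0.0701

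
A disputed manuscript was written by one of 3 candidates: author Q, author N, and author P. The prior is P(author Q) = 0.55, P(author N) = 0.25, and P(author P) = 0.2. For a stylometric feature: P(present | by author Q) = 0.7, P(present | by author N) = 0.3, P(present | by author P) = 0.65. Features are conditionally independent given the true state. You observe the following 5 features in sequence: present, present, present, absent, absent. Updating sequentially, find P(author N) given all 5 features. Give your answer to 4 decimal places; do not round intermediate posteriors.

After 'present': normaliser = 0.7·0.5500 + 0.3·0.2500 + 0.65·0.2000; P(author Q) ≈ 0.6525, P(author N) ≈ 0.1271, P(author P) ≈ 0.2203
After 'present': normaliser = 0.7·0.6525 + 0.3·0.1271 + 0.65·0.2203; P(author Q) ≈ 0.7158, P(author N) ≈ 0.0598, P(author P) ≈ 0.2244
After 'present': normaliser = 0.7·0.7158 + 0.3·0.0598 + 0.65·0.2244; P(author Q) ≈ 0.7536, P(author N) ≈ 0.0270, P(author P) ≈ 0.2194
After 'absent': normaliser = 0.3·0.7536 + 0.7·0.0270 + 0.35·0.2194; P(author Q) ≈ 0.7027, P(author N) ≈ 0.0587, P(author P) ≈ 0.2387
After 'absent': normaliser = 0.3·0.7027 + 0.7·0.0587 + 0.35·0.2387; P(author Q) ≈ 0.6285, P(author N) ≈ 0.1224, P(author P) ≈ 0.2491

0.1224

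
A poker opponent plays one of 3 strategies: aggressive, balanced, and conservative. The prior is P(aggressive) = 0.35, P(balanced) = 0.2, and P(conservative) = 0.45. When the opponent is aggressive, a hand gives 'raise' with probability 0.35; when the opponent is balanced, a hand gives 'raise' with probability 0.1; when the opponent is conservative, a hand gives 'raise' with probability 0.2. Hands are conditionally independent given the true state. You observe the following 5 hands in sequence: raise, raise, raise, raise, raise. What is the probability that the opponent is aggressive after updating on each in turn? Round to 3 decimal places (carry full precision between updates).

After 'raise': normaliser = 0.35·0.3500 + 0.1·0.2000 + 0.2·0.4500; P(aggressive) ≈ 0.5269, P(balanced) ≈ 0.0860, P(conservative) ≈ 0.3871
After 'raise': normaliser = 0.35·0.5269 + 0.1·0.0860 + 0.2·0.3871; P(aggressive) ≈ 0.6819, P(balanced) ≈ 0.0318, P(conservative) ≈ 0.2863
After 'raise': normaliser = 0.35·0.6819 + 0.1·0.0318 + 0.2·0.2863; P(aggressive) ≈ 0.7979, P(balanced) ≈ 0.0106, P(conservative) ≈ 0.1914
After 'raise': normaliser = 0.35·0.7979 + 0.1·0.0106 + 0.2·0.1914; P(aggressive) ≈ 0.8765, P(balanced) ≈ 0.0033, P(conservative) ≈ 0.1202
After 'raise': normaliser = 0.35·0.8765 + 0.1·0.0033 + 0.2·0.1202; P(aggressive) ≈ 0.9264, P(balanced) ≈ 0.0010, P(conservative) ≈ 0.0726

0.926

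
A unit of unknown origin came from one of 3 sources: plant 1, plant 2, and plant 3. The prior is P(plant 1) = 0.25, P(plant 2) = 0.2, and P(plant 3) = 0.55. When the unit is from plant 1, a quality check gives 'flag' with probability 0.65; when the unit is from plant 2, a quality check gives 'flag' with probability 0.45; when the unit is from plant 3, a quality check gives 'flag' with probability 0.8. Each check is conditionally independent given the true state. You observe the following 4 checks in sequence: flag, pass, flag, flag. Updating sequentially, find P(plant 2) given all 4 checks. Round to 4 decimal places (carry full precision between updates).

0.1109

After 'flag': normaliser = 0.65·0.2500 + 0.45·0.2000 + 0.8·0.5500; P(plant 1) ≈ 0.2347, P(plant 2) ≈ 0.1300, P(plant 3) ≈ 0.6354
After 'pass': normaliser = 0.35·0.2347 + 0.55·0.1300 + 0.2·0.6354; P(plant 1) ≈ 0.2926, P(plant 2) ≈ 0.2547, P(plant 3) ≈ 0.4527
After 'flag': normaliser = 0.65·0.2926 + 0.45·0.2547 + 0.8·0.4527; P(plant 1) ≈ 0.2852, P(plant 2) ≈ 0.1718, P(plant 3) ≈ 0.5430
After 'flag': normaliser = 0.65·0.2852 + 0.45·0.1718 + 0.8·0.5430; P(plant 1) ≈ 0.2659, P(plant 2) ≈ 0.1109, P(plant 3) ≈ 0.6232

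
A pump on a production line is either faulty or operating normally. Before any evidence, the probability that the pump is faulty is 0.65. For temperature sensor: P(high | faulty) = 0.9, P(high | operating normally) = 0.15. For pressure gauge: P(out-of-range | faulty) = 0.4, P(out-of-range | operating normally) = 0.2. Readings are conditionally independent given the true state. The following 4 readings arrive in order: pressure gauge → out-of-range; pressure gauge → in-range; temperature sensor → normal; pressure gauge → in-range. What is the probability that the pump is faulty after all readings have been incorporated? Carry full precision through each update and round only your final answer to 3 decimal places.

After pressure gauge='out-of-range': P(faulty) = 0.4·0.6500 / (0.4·0.6500 + 0.2·0.3500) ≈ 0.7879
After pressure gauge='in-range': P(faulty) = 0.6·0.7879 / (0.6·0.7879 + 0.8·0.2121) ≈ 0.7358
After temperature sensor='normal': P(faulty) = 0.1·0.7358 / (0.1·0.7358 + 0.85·0.2642) ≈ 0.2468
After pressure gauge='in-range': P(faulty) = 0.6·0.2468 / (0.6·0.2468 + 0.8·0.7532) ≈ 0.1973

0.197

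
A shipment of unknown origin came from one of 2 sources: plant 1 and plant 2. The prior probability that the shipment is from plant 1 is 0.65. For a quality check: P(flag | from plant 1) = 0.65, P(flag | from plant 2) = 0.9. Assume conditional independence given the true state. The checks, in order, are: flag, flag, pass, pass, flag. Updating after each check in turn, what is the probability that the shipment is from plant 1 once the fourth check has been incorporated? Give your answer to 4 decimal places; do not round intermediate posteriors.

0.9223

Each posterior becomes the prior for the next update.
After 'flag': P(plant 1) = 0.65·0.6500 / (0.65·0.6500 + 0.9·0.3500) ≈ 0.5729
After 'flag': P(plant 1) = 0.65·0.5729 / (0.65·0.5729 + 0.9·0.4271) ≈ 0.4920
After 'pass': P(plant 1) = 0.35·0.4920 / (0.35·0.4920 + 0.1·0.5080) ≈ 0.7722
After 'pass': P(plant 1) = 0.35·0.7722 / (0.35·0.7722 + 0.1·0.2278) ≈ 0.9223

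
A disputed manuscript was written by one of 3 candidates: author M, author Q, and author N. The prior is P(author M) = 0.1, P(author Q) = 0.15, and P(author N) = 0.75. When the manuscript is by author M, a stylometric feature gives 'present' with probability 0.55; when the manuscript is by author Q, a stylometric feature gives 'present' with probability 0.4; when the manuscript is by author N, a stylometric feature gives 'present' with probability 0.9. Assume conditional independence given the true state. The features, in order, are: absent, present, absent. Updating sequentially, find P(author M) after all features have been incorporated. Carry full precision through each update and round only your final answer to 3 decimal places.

After 'absent': normaliser = 0.45·0.1000 + 0.6·0.1500 + 0.1·0.7500; P(author M) ≈ 0.2143, P(author Q) ≈ 0.4286, P(author N) ≈ 0.3571
After 'present': normaliser = 0.55·0.2143 + 0.4·0.4286 + 0.9·0.3571; P(author M) ≈ 0.1930, P(author Q) ≈ 0.2807, P(author N) ≈ 0.5263
After 'absent': normaliser = 0.45·0.1930 + 0.6·0.2807 + 0.1·0.5263; P(author M) ≈ 0.2821, P(author Q) ≈ 0.5470, P(author N) ≈ 0.1709

0.282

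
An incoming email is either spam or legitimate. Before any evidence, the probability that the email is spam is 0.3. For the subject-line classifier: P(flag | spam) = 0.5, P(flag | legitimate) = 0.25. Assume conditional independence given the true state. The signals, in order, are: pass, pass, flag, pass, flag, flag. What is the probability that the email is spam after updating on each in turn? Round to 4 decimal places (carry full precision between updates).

Each posterior becomes the prior for the next update.
After 'pass': P(spam) = 0.5·0.3000 / (0.5·0.3000 + 0.75·0.7000) ≈ 0.2222
After 'pass': P(spam) = 0.5·0.2222 / (0.5·0.2222 + 0.75·0.7778) ≈ 0.1600
After 'flag': P(spam) = 0.5·0.1600 / (0.5·0.1600 + 0.25·0.8400) ≈ 0.2759
After 'pass': P(spam) = 0.5·0.2759 / (0.5·0.2759 + 0.75·0.7241) ≈ 0.2025
After 'flag': P(spam) = 0.5·0.2025 / (0.5·0.2025 + 0.25·0.7975) ≈ 0.3368
After 'flag': P(spam) = 0.5·0.3368 / (0.5·0.3368 + 0.25·0.6632) ≈ 0.5039

0.5039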